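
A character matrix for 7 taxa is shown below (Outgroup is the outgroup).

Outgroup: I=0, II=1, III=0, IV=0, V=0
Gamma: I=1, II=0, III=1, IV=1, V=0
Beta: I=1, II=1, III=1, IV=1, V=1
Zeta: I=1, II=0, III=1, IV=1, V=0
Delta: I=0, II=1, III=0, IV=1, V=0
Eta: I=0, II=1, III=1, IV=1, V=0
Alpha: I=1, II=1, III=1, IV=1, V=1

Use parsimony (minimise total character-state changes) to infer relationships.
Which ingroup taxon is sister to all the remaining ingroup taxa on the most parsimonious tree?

Delta

Character polarity is set by the outgroup: the derived state is whichever differs from the outgroup's state, so for II the derived state is '0', and for the remaining characters it is '1'.
I (derived state '1') is shared by Alpha, Beta, Gamma, and Zeta — a synapomorphy uniting that clade.
Only Gamma and Zeta show the derived state '0' for II, supporting them as a clade.
III (derived state '1') is shared by Alpha, Beta, Eta, Gamma, and Zeta — a synapomorphy uniting that clade.
IV (derived state '1') is shared by all ingroup taxa — unites the whole ingroup.
V (derived state '1') is shared by Alpha and Beta — a synapomorphy uniting that clade.
Most parsimonious ingroup topology: ((((Gamma,Zeta),(Beta,Alpha)),Eta),Delta).
Delta is sister to the clade containing all other ingroup taxa, so it is the earliest-diverging (most basal) ingroup lineage.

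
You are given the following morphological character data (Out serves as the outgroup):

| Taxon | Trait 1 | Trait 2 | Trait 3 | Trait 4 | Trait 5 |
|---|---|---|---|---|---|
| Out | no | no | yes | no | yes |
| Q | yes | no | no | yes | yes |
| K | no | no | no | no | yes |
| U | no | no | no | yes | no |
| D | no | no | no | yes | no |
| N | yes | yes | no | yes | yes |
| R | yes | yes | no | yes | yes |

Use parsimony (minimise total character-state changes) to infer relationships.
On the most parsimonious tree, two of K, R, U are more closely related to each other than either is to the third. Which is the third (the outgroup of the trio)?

Character polarity is set by the outgroup: the derived state is whichever differs from the outgroup's state, so for Trait 3, Trait 5 the derived state is 'no', and for the remaining characters it is 'yes'.
Trait 1 (derived state 'yes') is shared by N, Q, and R — a synapomorphy uniting that clade.
Only N and R show the derived state 'yes' for Trait 2, supporting them as a clade.
All ingroup taxa share the derived state 'no' for Trait 3; it defines the ingroup but does not resolve relationships within it.
Only D, N, Q, R, and U show the derived state 'yes' for Trait 4, supporting them as a clade.
Only D and U show the derived state 'no' for Trait 5, supporting them as a clade.
Most parsimonious ingroup topology: (((Q,(N,R)),(U,D)),K).
U and R share a more recent common ancestor with each other than either does with K, so K is the least closely related of the three.

K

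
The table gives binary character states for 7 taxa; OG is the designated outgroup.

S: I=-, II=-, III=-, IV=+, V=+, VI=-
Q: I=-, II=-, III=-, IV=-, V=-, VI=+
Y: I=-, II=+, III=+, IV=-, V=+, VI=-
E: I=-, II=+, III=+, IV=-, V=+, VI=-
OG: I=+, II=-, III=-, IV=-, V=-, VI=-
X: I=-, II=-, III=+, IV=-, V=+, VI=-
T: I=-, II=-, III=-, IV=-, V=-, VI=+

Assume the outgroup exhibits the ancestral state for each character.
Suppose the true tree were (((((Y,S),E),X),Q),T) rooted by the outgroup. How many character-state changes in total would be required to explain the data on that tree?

9

Map each character onto (((((Y,S),E),X),Q),T) (rooted by OG) and count the minimum state changes it requires (Fitch parsimony):
I: 1; II: 2; III: 2; IV: 1; V: 1; VI: 2.
Total tree length = 9.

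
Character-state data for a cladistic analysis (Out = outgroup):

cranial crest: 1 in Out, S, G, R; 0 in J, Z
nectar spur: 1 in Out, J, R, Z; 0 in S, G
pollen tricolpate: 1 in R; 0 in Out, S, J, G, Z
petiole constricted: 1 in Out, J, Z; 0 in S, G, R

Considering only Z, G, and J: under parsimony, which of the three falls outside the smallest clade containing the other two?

G

Character polarity is set by the outgroup: the derived state is whichever differs from the outgroup's state, so for cranial crest, nectar spur, petiole constricted the derived state is '0', and for the remaining characters it is '1'.
cranial crest (derived state '0') is shared by J and Z — a synapomorphy uniting that clade.
nectar spur: derived state '0' in G and S only — synapomorphy for {G, S}.
pollen tricolpate: derived state '1' in R only — an autapomorphy, so it tells us nothing about relationships among taxa.
petiole constricted: derived state '0' in G, R, and S only — synapomorphy for {G, R, S}.
Most parsimonious ingroup topology: (((S,G),R),(J,Z)).
J and Z share a more recent common ancestor with each other than either does with G, so G is the least closely related of the three.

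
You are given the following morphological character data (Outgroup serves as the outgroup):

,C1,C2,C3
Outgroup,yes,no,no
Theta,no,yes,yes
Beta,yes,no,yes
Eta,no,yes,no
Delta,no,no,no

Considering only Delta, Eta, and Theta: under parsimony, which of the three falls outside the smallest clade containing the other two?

Character polarity is set by the outgroup: the derived state is whichever differs from the outgroup's state, so for C1 the derived state is 'no', and for the remaining characters it is 'yes'.
C1 (derived state 'no') is shared by Delta, Eta, and Theta — a synapomorphy uniting that clade.
C2: derived state 'yes' in Eta and Theta only — synapomorphy for {Eta, Theta}.
C3 groups Beta and Theta, which is incompatible with the clades supported by the remaining characters; treating it as convergent (homoplasy) costs fewer steps than any alternative tree.
Most parsimonious ingroup topology: ((Delta,(Theta,Eta)),Beta).
Eta and Theta share a more recent common ancestor with each other than either does with Delta, so Delta is the least closely related of the three.

Delta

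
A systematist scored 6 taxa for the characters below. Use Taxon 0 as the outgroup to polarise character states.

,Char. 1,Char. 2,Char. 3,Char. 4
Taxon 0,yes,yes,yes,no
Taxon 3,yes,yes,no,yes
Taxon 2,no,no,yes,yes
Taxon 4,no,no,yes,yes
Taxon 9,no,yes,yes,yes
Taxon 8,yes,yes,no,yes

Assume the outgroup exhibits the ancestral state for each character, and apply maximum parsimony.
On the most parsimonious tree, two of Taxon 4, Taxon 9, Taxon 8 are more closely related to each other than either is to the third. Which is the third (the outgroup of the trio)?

Taxon 8

Character polarity is set by the outgroup: the derived state is whichever differs from the outgroup's state, so for Char. 1, Char. 2, Char. 3 the derived state is 'no', and for the remaining characters it is 'yes'.
Char. 1: derived state 'no' in Taxon 2, Taxon 4, and Taxon 9 only — synapomorphy for {Taxon 2, Taxon 4, Taxon 9}.
Char. 2: derived state 'no' in Taxon 2 and Taxon 4 only — synapomorphy for {Taxon 2, Taxon 4}.
Only Taxon 3 and Taxon 8 show the derived state 'no' for Char. 3, supporting them as a clade.
All ingroup taxa share the derived state 'yes' for Char. 4; it defines the ingroup but does not resolve relationships within it.
Most parsimonious ingroup topology: ((Taxon 3,Taxon 8),((Taxon 2,Taxon 4),Taxon 9)).
Taxon 9 and Taxon 4 share a more recent common ancestor with each other than either does with Taxon 8, so Taxon 8 is the least closely related of the three.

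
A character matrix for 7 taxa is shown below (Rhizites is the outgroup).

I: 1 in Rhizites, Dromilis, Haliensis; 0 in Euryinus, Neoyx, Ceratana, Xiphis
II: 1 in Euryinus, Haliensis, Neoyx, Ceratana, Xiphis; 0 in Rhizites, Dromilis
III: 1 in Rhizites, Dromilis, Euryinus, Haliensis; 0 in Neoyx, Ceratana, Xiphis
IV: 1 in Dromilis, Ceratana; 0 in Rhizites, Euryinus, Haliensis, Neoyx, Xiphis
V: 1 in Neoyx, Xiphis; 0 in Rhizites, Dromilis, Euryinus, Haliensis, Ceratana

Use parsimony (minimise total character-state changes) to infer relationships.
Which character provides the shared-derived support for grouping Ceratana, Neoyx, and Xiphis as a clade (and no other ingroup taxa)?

III

Character polarity is set by the outgroup: the derived state is whichever differs from the outgroup's state, so for I, III the derived state is '0', and for the remaining characters it is '1'.
I (derived state '0') is shared by Ceratana, Euryinus, Neoyx, and Xiphis — a synapomorphy uniting that clade.
Only Ceratana, Euryinus, Haliensis, Neoyx, and Xiphis show the derived state '1' for II, supporting them as a clade.
Only Ceratana, Neoyx, and Xiphis show the derived state '0' for III, supporting them as a clade.
IV groups Ceratana and Dromilis, which is incompatible with the clades supported by the remaining characters; treating it as convergent (homoplasy) costs fewer steps than any alternative tree.
V: derived state '1' in Neoyx and Xiphis only — synapomorphy for {Neoyx, Xiphis}.
Most parsimonious ingroup topology: (Dromilis,((Euryinus,((Neoyx,Xiphis),Ceratana)),Haliensis)).
The clade {Ceratana, Neoyx, Xiphis} is supported by III: its derived state '0' occurs in exactly those taxa and in no other taxon (including the outgroup).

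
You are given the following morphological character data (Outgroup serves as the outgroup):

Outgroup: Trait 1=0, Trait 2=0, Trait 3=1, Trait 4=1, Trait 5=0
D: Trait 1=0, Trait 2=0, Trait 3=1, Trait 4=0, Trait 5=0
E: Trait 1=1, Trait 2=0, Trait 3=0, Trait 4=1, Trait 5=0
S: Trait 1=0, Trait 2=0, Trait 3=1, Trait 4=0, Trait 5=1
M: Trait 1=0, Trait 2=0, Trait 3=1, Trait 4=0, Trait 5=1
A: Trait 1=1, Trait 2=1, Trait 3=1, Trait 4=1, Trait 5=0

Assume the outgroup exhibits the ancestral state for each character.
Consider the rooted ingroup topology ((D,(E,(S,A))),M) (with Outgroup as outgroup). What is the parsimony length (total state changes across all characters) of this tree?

Map each character onto ((D,(E,(S,A))),M) (rooted by Outgroup) and count the minimum state changes it requires (Fitch parsimony):
Trait 1: 2; Trait 2: 1; Trait 3: 1; Trait 4: 3; Trait 5: 2.
Total tree length = 9.

9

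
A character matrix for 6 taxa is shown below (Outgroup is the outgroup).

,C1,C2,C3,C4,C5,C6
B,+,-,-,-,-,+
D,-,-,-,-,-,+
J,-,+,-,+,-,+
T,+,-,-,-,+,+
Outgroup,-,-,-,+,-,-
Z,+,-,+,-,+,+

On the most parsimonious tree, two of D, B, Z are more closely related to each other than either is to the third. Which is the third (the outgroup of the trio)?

D

Character polarity is set by the outgroup: the derived state is whichever differs from the outgroup's state, so for C4 the derived state is '-', and for the remaining characters it is '+'.
Only B, T, and Z show the derived state '+' for C1, supporting them as a clade.
C2 (derived state '+') is unique to J (autapomorphy; uninformative for grouping).
C3 (derived state '+') is unique to Z (autapomorphy; uninformative for grouping).
C4: derived state '-' in B, D, T, and Z only — synapomorphy for {B, D, T, Z}.
C5 (derived state '+') is shared by T and Z — a synapomorphy uniting that clade.
All ingroup taxa share the derived state '+' for C6; it defines the ingroup but does not resolve relationships within it.
Most parsimonious ingroup topology: ((((T,Z),B),D),J).
Z and B share a more recent common ancestor with each other than either does with D, so D is the least closely related of the three.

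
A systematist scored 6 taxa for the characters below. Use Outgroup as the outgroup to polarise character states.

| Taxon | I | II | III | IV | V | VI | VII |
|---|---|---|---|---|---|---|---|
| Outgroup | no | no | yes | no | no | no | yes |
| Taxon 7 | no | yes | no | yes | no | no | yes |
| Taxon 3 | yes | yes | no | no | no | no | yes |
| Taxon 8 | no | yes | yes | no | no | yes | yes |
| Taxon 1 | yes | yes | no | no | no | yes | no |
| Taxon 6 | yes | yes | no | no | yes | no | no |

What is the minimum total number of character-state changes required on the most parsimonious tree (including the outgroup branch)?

Character polarity is set by the outgroup: the derived state is whichever differs from the outgroup's state, so for III, VII the derived state is 'no', and for the remaining characters it is 'yes'.
I: derived state 'yes' in Taxon 1, Taxon 3, and Taxon 6 only — synapomorphy for {Taxon 1, Taxon 3, Taxon 6}.
II (derived state 'yes') is shared by all ingroup taxa — unites the whole ingroup.
III (derived state 'no') is shared by Taxon 1, Taxon 3, Taxon 6, and Taxon 7 — a synapomorphy uniting that clade.
IV: derived state 'yes' in Taxon 7 only — an autapomorphy, so it tells us nothing about relationships among taxa.
V: derived state 'yes' in Taxon 6 only — an autapomorphy, so it tells us nothing about relationships among taxa.
VI (state 'yes') occurs in Taxon 1 and Taxon 8 but conflicts with the nesting implied by the other characters — most parsimoniously interpreted as homoplasy.
VII: derived state 'no' in Taxon 1 and Taxon 6 only — synapomorphy for {Taxon 1, Taxon 6}.
Most parsimonious ingroup topology: ((Taxon 7,(Taxon 3,(Taxon 1,Taxon 6))),Taxon 8).
Changes per character on this tree: I: 1; II: 1; III: 1; IV: 1; V: 1; VI: 2; VII: 1.
Total = 8.

8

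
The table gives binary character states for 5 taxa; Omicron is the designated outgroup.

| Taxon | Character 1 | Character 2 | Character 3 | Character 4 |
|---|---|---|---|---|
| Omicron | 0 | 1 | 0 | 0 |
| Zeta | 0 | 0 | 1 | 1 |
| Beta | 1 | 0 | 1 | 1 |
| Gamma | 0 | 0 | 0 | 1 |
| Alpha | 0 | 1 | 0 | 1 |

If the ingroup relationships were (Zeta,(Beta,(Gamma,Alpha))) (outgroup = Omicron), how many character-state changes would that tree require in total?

6

Map each character onto (Zeta,(Beta,(Gamma,Alpha))) (rooted by Omicron) and count the minimum state changes it requires (Fitch parsimony):
Character 1: 1; Character 2: 2; Character 3: 2; Character 4: 1.
Total tree length = 6.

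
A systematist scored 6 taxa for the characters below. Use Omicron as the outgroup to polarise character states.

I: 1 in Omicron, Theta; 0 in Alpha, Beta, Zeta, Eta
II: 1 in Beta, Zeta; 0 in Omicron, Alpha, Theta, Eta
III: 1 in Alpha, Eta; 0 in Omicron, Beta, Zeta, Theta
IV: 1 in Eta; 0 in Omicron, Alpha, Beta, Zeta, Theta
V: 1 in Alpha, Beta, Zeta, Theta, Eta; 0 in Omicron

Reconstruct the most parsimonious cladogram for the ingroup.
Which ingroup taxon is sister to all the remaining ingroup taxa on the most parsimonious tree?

Character polarity is set by the outgroup: the derived state is whichever differs from the outgroup's state, so for I the derived state is '0', and for the remaining characters it is '1'.
I (derived state '0') is shared by Alpha, Beta, Eta, and Zeta — a synapomorphy uniting that clade.
II (derived state '1') is shared by Beta and Zeta — a synapomorphy uniting that clade.
III (derived state '1') is shared by Alpha and Eta — a synapomorphy uniting that clade.
IV (derived state '1') is unique to Eta (autapomorphy; uninformative for grouping).
All ingroup taxa share the derived state '1' for V; it defines the ingroup but does not resolve relationships within it.
Most parsimonious ingroup topology: (((Alpha,Eta),(Beta,Zeta)),Theta).
Theta is sister to the clade containing all other ingroup taxa, so it is the earliest-diverging (most basal) ingroup lineage.

Theta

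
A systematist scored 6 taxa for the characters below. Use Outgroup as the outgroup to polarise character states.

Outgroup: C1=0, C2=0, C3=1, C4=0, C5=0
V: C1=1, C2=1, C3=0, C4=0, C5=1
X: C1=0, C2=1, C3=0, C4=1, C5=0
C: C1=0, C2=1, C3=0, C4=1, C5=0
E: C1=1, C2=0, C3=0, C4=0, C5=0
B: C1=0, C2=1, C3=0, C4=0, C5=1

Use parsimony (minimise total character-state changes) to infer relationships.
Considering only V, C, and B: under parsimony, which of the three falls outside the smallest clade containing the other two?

Character polarity is set by the outgroup: the derived state is whichever differs from the outgroup's state, so for C3 the derived state is '0', and for the remaining characters it is '1'.
C1 groups E and V, which is incompatible with the clades supported by the remaining characters; treating it as convergent (homoplasy) costs fewer steps than any alternative tree.
Only B, C, V, and X show the derived state '1' for C2, supporting them as a clade.
C3 (derived state '0') is shared by all ingroup taxa — unites the whole ingroup.
C4 (derived state '1') is shared by C and X — a synapomorphy uniting that clade.
C5 (derived state '1') is shared by B and V — a synapomorphy uniting that clade.
Most parsimonious ingroup topology: (((V,B),(X,C)),E).
B and V share a more recent common ancestor with each other than either does with C, so C is the least closely related of the three.

C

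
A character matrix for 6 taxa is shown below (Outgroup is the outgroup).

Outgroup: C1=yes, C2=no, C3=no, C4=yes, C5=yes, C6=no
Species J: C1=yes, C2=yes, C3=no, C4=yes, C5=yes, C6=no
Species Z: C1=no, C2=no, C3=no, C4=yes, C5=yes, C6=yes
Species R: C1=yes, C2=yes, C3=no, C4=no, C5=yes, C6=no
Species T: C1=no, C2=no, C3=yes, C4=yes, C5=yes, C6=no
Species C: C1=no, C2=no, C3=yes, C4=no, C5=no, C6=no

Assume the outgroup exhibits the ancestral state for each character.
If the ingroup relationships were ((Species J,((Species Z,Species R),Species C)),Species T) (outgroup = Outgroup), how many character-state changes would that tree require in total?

Map each character onto ((Species J,((Species Z,Species R),Species C)),Species T) (rooted by Outgroup) and count the minimum state changes it requires (Fitch parsimony):
C1: 3; C2: 2; C3: 2; C4: 2; C5: 1; C6: 1.
Total tree length = 11.

11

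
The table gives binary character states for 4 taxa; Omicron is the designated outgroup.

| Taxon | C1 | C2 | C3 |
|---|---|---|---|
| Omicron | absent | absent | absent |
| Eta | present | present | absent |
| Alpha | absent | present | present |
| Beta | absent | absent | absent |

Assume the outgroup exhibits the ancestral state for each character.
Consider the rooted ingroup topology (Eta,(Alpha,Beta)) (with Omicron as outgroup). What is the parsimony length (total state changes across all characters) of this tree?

4

Map each character onto (Eta,(Alpha,Beta)) (rooted by Omicron) and count the minimum state changes it requires (Fitch parsimony):
C1: 1; C2: 2; C3: 1.
Total tree length = 4.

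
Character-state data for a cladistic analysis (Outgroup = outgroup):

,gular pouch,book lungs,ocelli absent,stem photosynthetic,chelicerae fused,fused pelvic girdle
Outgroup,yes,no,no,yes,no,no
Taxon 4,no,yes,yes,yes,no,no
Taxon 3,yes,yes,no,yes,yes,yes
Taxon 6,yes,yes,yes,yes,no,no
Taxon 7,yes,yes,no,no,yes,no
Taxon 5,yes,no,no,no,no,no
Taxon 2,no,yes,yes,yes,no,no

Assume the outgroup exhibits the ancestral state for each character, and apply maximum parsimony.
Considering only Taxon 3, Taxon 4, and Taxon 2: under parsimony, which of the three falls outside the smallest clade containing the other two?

Taxon 3

Character polarity is set by the outgroup: the derived state is whichever differs from the outgroup's state, so for gular pouch, stem photosynthetic the derived state is 'no', and for the remaining characters it is 'yes'.
gular pouch (derived state 'no') is shared by Taxon 2 and Taxon 4 — a synapomorphy uniting that clade.
book lungs (derived state 'yes') is shared by Taxon 2, Taxon 3, Taxon 4, Taxon 6, and Taxon 7 — a synapomorphy uniting that clade.
Only Taxon 2, Taxon 4, and Taxon 6 show the derived state 'yes' for ocelli absent, supporting them as a clade.
stem photosynthetic (state 'no') occurs in Taxon 5 and Taxon 7 but conflicts with the nesting implied by the other characters — most parsimoniously interpreted as homoplasy.
Only Taxon 3 and Taxon 7 show the derived state 'yes' for chelicerae fused, supporting them as a clade.
fused pelvic girdle: derived state 'yes' in Taxon 3 only — an autapomorphy, so it tells us nothing about relationships among taxa.
Most parsimonious ingroup topology: ((((Taxon 4,Taxon 2),Taxon 6),(Taxon 3,Taxon 7)),Taxon 5).
Taxon 2 and Taxon 4 share a more recent common ancestor with each other than either does with Taxon 3, so Taxon 3 is the least closely related of the three.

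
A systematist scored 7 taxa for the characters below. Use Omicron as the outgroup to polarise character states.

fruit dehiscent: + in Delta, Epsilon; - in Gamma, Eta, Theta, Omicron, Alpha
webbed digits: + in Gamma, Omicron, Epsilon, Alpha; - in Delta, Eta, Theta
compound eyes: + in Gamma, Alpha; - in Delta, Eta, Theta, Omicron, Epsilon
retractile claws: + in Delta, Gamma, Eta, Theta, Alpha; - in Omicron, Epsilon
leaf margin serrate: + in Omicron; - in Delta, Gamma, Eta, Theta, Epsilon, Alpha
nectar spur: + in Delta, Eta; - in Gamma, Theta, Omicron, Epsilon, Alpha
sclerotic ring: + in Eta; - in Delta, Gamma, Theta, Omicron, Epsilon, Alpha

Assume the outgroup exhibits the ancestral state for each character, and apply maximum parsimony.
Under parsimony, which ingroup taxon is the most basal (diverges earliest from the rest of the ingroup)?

Epsilon

Character polarity is set by the outgroup: the derived state is whichever differs from the outgroup's state, so for webbed digits, leaf margin serrate the derived state is '-', and for the remaining characters it is '+'.
fruit dehiscent (state '+') occurs in Delta and Epsilon but conflicts with the nesting implied by the other characters — most parsimoniously interpreted as homoplasy.
Only Delta, Eta, and Theta show the derived state '-' for webbed digits, supporting them as a clade.
compound eyes (derived state '+') is shared by Alpha and Gamma — a synapomorphy uniting that clade.
retractile claws: derived state '+' in Alpha, Delta, Eta, Gamma, and Theta only — synapomorphy for {Alpha, Delta, Eta, Gamma, Theta}.
leaf margin serrate (derived state '-') is shared by all ingroup taxa — unites the whole ingroup.
nectar spur: derived state '+' in Delta and Eta only — synapomorphy for {Delta, Eta}.
sclerotic ring (derived state '+') is unique to Eta (autapomorphy; uninformative for grouping).
Most parsimonious ingroup topology: (Epsilon,(((Delta,Eta),Theta),(Gamma,Alpha))).
Epsilon is sister to the clade containing all other ingroup taxa, so it is the earliest-diverging (most basal) ingroup lineage.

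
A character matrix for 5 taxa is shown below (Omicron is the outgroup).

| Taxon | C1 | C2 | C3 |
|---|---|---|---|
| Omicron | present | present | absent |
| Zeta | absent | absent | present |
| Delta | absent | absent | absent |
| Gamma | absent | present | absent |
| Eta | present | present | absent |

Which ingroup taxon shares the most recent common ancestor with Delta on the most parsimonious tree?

Character polarity is set by the outgroup: the derived state is whichever differs from the outgroup's state, so for C1, C2 the derived state is 'absent', and for the remaining characters it is 'present'.
Only Delta, Gamma, and Zeta show the derived state 'absent' for C1, supporting them as a clade.
C2: derived state 'absent' in Delta and Zeta only — synapomorphy for {Delta, Zeta}.
C3 (derived state 'present') is unique to Zeta (autapomorphy; uninformative for grouping).
Most parsimonious ingroup topology: (((Zeta,Delta),Gamma),Eta).
Delta and Zeta form a cherry on this tree, so they are sister taxa.

Zeta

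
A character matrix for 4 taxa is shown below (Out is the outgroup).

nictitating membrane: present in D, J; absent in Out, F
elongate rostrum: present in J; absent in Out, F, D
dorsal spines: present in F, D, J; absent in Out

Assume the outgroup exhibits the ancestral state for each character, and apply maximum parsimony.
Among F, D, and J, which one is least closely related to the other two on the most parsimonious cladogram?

F

The outgroup has state 'absent' for every character, so 'present' is the derived state throughout.
nictitating membrane: derived state 'present' in D and J only — synapomorphy for {D, J}.
elongate rostrum: derived state 'present' in J only — an autapomorphy, so it tells us nothing about relationships among taxa.
dorsal spines (derived state 'present') is shared by all ingroup taxa — unites the whole ingroup.
Most parsimonious ingroup topology: (F,(D,J)).
D and J share a more recent common ancestor with each other than either does with F, so F is the least closely related of the three.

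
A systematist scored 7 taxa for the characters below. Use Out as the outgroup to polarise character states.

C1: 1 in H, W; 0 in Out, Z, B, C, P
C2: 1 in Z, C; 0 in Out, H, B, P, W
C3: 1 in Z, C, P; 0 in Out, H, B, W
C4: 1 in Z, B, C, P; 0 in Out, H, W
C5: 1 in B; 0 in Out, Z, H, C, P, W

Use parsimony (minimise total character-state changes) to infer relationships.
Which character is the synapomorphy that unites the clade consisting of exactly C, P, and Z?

The outgroup has state '0' for every character, so '1' is the derived state throughout.
C1 (derived state '1') is shared by H and W — a synapomorphy uniting that clade.
C2 (derived state '1') is shared by C and Z — a synapomorphy uniting that clade.
C3 (derived state '1') is shared by C, P, and Z — a synapomorphy uniting that clade.
C4 (derived state '1') is shared by B, C, P, and Z — a synapomorphy uniting that clade.
C5 (derived state '1') is unique to B (autapomorphy; uninformative for grouping).
Most parsimonious ingroup topology: ((((Z,C),P),B),(H,W)).
The clade {C, P, Z} is supported by C3: its derived state '1' occurs in exactly those taxa and in no other taxon (including the outgroup).

C3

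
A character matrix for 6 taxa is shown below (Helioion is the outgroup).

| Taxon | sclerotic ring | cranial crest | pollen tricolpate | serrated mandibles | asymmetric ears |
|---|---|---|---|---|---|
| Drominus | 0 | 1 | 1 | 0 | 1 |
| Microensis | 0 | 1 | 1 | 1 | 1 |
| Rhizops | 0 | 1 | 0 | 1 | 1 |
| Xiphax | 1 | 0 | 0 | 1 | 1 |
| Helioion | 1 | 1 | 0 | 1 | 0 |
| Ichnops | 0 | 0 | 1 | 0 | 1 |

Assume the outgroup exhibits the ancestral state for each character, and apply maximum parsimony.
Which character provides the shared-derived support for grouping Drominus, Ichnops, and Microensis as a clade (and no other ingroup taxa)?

Character polarity is set by the outgroup: the derived state is whichever differs from the outgroup's state, so for sclerotic ring, cranial crest, serrated mandibles the derived state is '0', and for the remaining characters it is '1'.
sclerotic ring (derived state '0') is shared by Drominus, Ichnops, Microensis, and Rhizops — a synapomorphy uniting that clade.
cranial crest (state '0') occurs in Ichnops and Xiphax but conflicts with the nesting implied by the other characters — most parsimoniously interpreted as homoplasy.
pollen tricolpate: derived state '1' in Drominus, Ichnops, and Microensis only — synapomorphy for {Drominus, Ichnops, Microensis}.
serrated mandibles: derived state '0' in Drominus and Ichnops only — synapomorphy for {Drominus, Ichnops}.
All ingroup taxa share the derived state '1' for asymmetric ears; it defines the ingroup but does not resolve relationships within it.
Most parsimonious ingroup topology: ((((Drominus,Ichnops),Microensis),Rhizops),Xiphax).
The clade {Drominus, Ichnops, Microensis} is supported by pollen tricolpate: its derived state '1' occurs in exactly those taxa and in no other taxon (including the outgroup).

pollen tricolpate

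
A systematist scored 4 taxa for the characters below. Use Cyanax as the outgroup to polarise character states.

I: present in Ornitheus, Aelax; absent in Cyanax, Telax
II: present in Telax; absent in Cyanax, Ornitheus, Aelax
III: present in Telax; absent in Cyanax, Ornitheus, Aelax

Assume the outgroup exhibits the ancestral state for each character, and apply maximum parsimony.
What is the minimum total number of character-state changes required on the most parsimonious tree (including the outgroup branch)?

The outgroup has state 'absent' for every character, so 'present' is the derived state throughout.
I: derived state 'present' in Aelax and Ornitheus only — synapomorphy for {Aelax, Ornitheus}.
II: derived state 'present' in Telax only — an autapomorphy, so it tells us nothing about relationships among taxa.
III (derived state 'present') is unique to Telax (autapomorphy; uninformative for grouping).
Most parsimonious ingroup topology: ((Ornitheus,Aelax),Telax).
Changes per character on this tree: I: 1; II: 1; III: 1.
Total = 3.

3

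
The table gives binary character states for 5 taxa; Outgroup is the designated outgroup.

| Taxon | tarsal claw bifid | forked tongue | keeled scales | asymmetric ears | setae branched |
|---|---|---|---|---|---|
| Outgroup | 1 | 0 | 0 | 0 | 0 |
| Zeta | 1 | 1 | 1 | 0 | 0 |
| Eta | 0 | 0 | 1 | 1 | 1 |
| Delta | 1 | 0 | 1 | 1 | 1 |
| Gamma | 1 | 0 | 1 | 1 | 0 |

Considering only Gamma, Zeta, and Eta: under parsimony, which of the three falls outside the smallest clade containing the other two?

Character polarity is set by the outgroup: the derived state is whichever differs from the outgroup's state, so for tarsal claw bifid the derived state is '0', and for the remaining characters it is '1'.
tarsal claw bifid: derived state '0' in Eta only — an autapomorphy, so it tells us nothing about relationships among taxa.
forked tongue: derived state '1' in Zeta only — an autapomorphy, so it tells us nothing about relationships among taxa.
All ingroup taxa share the derived state '1' for keeled scales; it defines the ingroup but does not resolve relationships within it.
Only Delta, Eta, and Gamma show the derived state '1' for asymmetric ears, supporting them as a clade.
setae branched: derived state '1' in Delta and Eta only — synapomorphy for {Delta, Eta}.
Most parsimonious ingroup topology: (Zeta,((Eta,Delta),Gamma)).
Eta and Gamma share a more recent common ancestor with each other than either does with Zeta, so Zeta is the least closely related of the three.

Zeta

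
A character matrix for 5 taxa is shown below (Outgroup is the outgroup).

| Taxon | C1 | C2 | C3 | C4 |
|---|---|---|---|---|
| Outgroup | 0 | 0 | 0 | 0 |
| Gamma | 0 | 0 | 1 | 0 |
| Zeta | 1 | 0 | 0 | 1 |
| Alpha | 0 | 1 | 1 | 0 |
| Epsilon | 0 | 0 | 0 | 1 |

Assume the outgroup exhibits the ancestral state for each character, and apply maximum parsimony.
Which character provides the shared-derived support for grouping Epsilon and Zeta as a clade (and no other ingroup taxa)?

The outgroup has state '0' for every character, so '1' is the derived state throughout.
C1: derived state '1' in Zeta only — an autapomorphy, so it tells us nothing about relationships among taxa.
C2 (derived state '1') is unique to Alpha (autapomorphy; uninformative for grouping).
C3: derived state '1' in Alpha and Gamma only — synapomorphy for {Alpha, Gamma}.
Only Epsilon and Zeta show the derived state '1' for C4, supporting them as a clade.
Most parsimonious ingroup topology: ((Gamma,Alpha),(Zeta,Epsilon)).
The clade {Epsilon, Zeta} is supported by C4: its derived state '1' occurs in exactly those taxa and in no other taxon (including the outgroup).

C4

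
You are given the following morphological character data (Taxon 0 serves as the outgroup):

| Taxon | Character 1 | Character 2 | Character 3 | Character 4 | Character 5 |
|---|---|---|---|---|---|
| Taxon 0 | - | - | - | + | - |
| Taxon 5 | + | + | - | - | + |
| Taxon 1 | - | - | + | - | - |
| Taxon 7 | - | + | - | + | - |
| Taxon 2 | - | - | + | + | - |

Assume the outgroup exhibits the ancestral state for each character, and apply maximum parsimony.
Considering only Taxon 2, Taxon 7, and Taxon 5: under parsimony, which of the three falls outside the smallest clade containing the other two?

Taxon 2

Character polarity is set by the outgroup: the derived state is whichever differs from the outgroup's state, so for Character 4 the derived state is '-', and for the remaining characters it is '+'.
Character 1 (derived state '+') is unique to Taxon 5 (autapomorphy; uninformative for grouping).
Character 2: derived state '+' in Taxon 5 and Taxon 7 only — synapomorphy for {Taxon 5, Taxon 7}.
Character 3 (derived state '+') is shared by Taxon 1 and Taxon 2 — a synapomorphy uniting that clade.
Character 4 groups Taxon 1 and Taxon 5, which is incompatible with the clades supported by the remaining characters; treating it as convergent (homoplasy) costs fewer steps than any alternative tree.
Character 5 (derived state '+') is unique to Taxon 5 (autapomorphy; uninformative for grouping).
Most parsimonious ingroup topology: ((Taxon 5,Taxon 7),(Taxon 1,Taxon 2)).
Taxon 7 and Taxon 5 share a more recent common ancestor with each other than either does with Taxon 2, so Taxon 2 is the least closely related of the three.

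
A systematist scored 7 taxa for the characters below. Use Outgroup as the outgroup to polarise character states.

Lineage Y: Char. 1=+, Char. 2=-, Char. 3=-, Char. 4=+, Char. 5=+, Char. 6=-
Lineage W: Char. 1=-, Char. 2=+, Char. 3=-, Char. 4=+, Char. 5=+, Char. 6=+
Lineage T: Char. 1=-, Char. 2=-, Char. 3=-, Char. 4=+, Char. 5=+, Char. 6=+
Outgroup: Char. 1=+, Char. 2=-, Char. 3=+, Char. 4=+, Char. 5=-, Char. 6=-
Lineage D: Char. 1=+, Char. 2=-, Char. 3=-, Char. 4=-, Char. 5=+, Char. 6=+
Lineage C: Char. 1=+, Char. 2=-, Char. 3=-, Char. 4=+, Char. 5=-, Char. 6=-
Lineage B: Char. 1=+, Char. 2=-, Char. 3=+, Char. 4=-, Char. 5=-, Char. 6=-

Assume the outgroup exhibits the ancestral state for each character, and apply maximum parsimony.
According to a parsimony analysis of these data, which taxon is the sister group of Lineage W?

Lineage T

Character polarity is set by the outgroup: the derived state is whichever differs from the outgroup's state, so for Char. 1, Char. 3, Char. 4 the derived state is '-', and for the remaining characters it is '+'.
Only Lineage T and Lineage W show the derived state '-' for Char. 1, supporting them as a clade.
Char. 2: derived state '+' in Lineage W only — an autapomorphy, so it tells us nothing about relationships among taxa.
Char. 3: derived state '-' in Lineage C, Lineage D, Lineage T, Lineage W, and Lineage Y only — synapomorphy for {Lineage C, Lineage D, Lineage T, Lineage W, Lineage Y}.
Char. 4 (state '-') occurs in Lineage B and Lineage D but conflicts with the nesting implied by the other characters — most parsimoniously interpreted as homoplasy.
Char. 5: derived state '+' in Lineage D, Lineage T, Lineage W, and Lineage Y only — synapomorphy for {Lineage D, Lineage T, Lineage W, Lineage Y}.
Char. 6: derived state '+' in Lineage D, Lineage T, and Lineage W only — synapomorphy for {Lineage D, Lineage T, Lineage W}.
Most parsimonious ingroup topology: (((Lineage Y,((Lineage W,Lineage T),Lineage D)),Lineage C),Lineage B).
Lineage W and Lineage T form a cherry on this tree, so they are sister taxa.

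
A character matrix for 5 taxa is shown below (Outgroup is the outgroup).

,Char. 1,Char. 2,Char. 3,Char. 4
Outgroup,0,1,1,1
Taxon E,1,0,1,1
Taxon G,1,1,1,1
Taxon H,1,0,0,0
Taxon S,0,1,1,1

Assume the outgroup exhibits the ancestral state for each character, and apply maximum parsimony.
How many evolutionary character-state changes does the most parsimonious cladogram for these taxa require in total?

Character polarity is set by the outgroup: the derived state is whichever differs from the outgroup's state, so for Char. 2, Char. 3, Char. 4 the derived state is '0', and for the remaining characters it is '1'.
Only Taxon E, Taxon G, and Taxon H show the derived state '1' for Char. 1, supporting them as a clade.
Char. 2: derived state '0' in Taxon E and Taxon H only — synapomorphy for {Taxon E, Taxon H}.
Char. 3: derived state '0' in Taxon H only — an autapomorphy, so it tells us nothing about relationships among taxa.
Char. 4 (derived state '0') is unique to Taxon H (autapomorphy; uninformative for grouping).
Most parsimonious ingroup topology: (((Taxon E,Taxon H),Taxon G),Taxon S).
Changes per character on this tree: Char. 1: 1; Char. 2: 1; Char. 3: 1; Char. 4: 1.
Total = 4.

4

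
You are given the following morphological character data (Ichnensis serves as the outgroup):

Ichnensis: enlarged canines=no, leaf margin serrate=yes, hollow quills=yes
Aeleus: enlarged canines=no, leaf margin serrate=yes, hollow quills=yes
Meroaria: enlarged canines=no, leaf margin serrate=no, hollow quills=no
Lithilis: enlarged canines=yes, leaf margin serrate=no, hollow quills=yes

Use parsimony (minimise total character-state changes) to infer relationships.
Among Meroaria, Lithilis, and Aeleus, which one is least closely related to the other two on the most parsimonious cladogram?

Aeleus

Character polarity is set by the outgroup: the derived state is whichever differs from the outgroup's state, so for leaf margin serrate, hollow quills the derived state is 'no', and for the remaining characters it is 'yes'.
enlarged canines: derived state 'yes' in Lithilis only — an autapomorphy, so it tells us nothing about relationships among taxa.
leaf margin serrate (derived state 'no') is shared by Lithilis and Meroaria — a synapomorphy uniting that clade.
hollow quills: derived state 'no' in Meroaria only — an autapomorphy, so it tells us nothing about relationships among taxa.
Most parsimonious ingroup topology: (Aeleus,(Meroaria,Lithilis)).
Meroaria and Lithilis share a more recent common ancestor with each other than either does with Aeleus, so Aeleus is the least closely related of the three.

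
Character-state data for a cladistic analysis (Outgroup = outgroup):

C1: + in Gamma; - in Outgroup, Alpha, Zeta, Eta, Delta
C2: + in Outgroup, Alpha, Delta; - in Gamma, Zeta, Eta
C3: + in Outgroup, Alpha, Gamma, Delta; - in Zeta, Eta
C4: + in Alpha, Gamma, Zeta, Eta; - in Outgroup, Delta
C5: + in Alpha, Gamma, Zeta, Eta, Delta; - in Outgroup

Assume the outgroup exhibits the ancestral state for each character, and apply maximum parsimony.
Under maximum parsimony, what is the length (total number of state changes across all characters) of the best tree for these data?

5

Character polarity is set by the outgroup: the derived state is whichever differs from the outgroup's state, so for C2, C3 the derived state is '-', and for the remaining characters it is '+'.
C1: derived state '+' in Gamma only — an autapomorphy, so it tells us nothing about relationships among taxa.
C2 (derived state '-') is shared by Eta, Gamma, and Zeta — a synapomorphy uniting that clade.
C3 (derived state '-') is shared by Eta and Zeta — a synapomorphy uniting that clade.
C4 (derived state '+') is shared by Alpha, Eta, Gamma, and Zeta — a synapomorphy uniting that clade.
All ingroup taxa share the derived state '+' for C5; it defines the ingroup but does not resolve relationships within it.
Most parsimonious ingroup topology: ((Alpha,(Gamma,(Zeta,Eta))),Delta).
Changes per character on this tree: C1: 1; C2: 1; C3: 1; C4: 1; C5: 1.
Total = 5.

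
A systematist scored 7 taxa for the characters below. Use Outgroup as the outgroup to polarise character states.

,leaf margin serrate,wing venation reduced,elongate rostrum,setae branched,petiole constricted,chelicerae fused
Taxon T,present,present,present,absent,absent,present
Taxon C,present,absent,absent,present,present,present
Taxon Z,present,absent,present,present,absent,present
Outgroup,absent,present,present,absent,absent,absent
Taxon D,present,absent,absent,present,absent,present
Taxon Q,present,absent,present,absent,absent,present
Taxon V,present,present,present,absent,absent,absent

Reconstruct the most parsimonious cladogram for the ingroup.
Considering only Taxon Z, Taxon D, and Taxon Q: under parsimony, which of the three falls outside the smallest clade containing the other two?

Taxon Q

Character polarity is set by the outgroup: the derived state is whichever differs from the outgroup's state, so for wing venation reduced, elongate rostrum the derived state is 'absent', and for the remaining characters it is 'present'.
All ingroup taxa share the derived state 'present' for leaf margin serrate; it defines the ingroup but does not resolve relationships within it.
Only Taxon C, Taxon D, Taxon Q, and Taxon Z show the derived state 'absent' for wing venation reduced, supporting them as a clade.
Only Taxon C and Taxon D show the derived state 'absent' for elongate rostrum, supporting them as a clade.
Only Taxon C, Taxon D, and Taxon Z show the derived state 'present' for setae branched, supporting them as a clade.
petiole constricted: derived state 'present' in Taxon C only — an autapomorphy, so it tells us nothing about relationships among taxa.
chelicerae fused (derived state 'present') is shared by Taxon C, Taxon D, Taxon Q, Taxon T, and Taxon Z — a synapomorphy uniting that clade.
Most parsimonious ingroup topology: (((((Taxon C,Taxon D),Taxon Z),Taxon Q),Taxon T),Taxon V).
Taxon D and Taxon Z share a more recent common ancestor with each other than either does with Taxon Q, so Taxon Q is the least closely related of the three.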